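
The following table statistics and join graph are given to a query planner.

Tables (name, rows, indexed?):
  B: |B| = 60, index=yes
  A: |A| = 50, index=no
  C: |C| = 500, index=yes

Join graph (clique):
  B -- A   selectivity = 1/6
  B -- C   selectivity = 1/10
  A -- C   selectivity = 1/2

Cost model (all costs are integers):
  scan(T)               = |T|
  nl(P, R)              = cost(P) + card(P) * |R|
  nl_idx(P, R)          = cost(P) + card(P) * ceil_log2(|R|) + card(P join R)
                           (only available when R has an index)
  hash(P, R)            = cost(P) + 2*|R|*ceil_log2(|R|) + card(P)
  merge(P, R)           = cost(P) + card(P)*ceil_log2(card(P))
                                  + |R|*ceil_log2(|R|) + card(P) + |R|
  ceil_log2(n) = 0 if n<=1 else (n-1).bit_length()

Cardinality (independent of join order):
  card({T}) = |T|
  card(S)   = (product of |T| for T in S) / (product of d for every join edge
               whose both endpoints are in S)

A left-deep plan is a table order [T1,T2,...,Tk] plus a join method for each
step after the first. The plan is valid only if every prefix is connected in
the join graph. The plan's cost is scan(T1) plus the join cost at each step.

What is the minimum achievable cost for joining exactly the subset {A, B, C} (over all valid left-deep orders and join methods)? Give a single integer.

5320

Selinger DP over subsets of {A,B,C}:
  {B}: scan cost=60, card=60
  {A}: scan cost=50, card=50
  {C}: scan cost=500, card=500
  {AB}: card=500; try (A,hash)→720, (B,hash)→820, (B,merge)→820, (A,merge)→830, (B,nl_idx)→850, (B,nl)→3050 …(+1); best=720 via (A,hash)
  {BC}: card=3000; try (B,hash)→1720, (C,nl_idx)→3600, (C,merge)→5480, (B,merge)→5920, (B,nl_idx)→6500, (C,hash)→9120 …(+2); best=1720 via (B,hash)
  {AC}: card=12500; try (A,hash)→1600, (C,merge)→5400, (A,merge)→5850, (C,hash)→9100, (C,nl_idx)→13000, (C,nl)→25050 …(+1); best=1600 via (A,hash)
  {ABC}: card=12500; try (A,hash)→5320, (C,hash)→10220, (C,merge)→10720, (B,hash)→14820, (C,nl_idx)→17720, (A,merge)→41070 …(+5); best=5320 via (A,hash)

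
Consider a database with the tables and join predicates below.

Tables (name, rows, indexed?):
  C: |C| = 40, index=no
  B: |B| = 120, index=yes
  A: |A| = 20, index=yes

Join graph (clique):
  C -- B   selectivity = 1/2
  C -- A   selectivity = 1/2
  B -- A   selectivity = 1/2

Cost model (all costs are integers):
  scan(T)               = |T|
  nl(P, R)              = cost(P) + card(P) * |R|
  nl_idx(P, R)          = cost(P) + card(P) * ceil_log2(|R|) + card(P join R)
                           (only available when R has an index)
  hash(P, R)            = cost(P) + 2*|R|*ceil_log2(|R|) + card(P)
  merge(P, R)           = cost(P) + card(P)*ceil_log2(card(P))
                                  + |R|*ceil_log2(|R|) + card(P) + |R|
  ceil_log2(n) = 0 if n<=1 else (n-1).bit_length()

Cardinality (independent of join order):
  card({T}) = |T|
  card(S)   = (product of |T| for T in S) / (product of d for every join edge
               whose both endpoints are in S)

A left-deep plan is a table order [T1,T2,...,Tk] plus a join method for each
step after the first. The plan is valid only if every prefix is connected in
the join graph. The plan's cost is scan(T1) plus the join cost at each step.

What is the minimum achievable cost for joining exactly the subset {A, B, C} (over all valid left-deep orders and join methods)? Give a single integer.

2120

Selinger DP over subsets of {A,B,C}:
  {C}: scan cost=40, card=40
  {B}: scan cost=120, card=120
  {A}: scan cost=20, card=20
  {BC}: card=2400; try (C,hash)→720, (B,merge)→1280, (C,merge)→1360, (B,hash)→1760, (B,nl_idx)→2720, (B,nl)→4840 …(+1); best=720 via (C,hash)
  {AC}: card=400; try (A,hash)→280, (C,merge)→420, (A,merge)→440, (C,hash)→520, (A,nl_idx)→640, (C,nl)→820 …(+1); best=280 via (A,hash)
  {AB}: card=1200; try (A,hash)→440, (B,merge)→1100, (A,merge)→1200, (B,nl_idx)→1360, (B,hash)→1720, (A,nl_idx)→1920 …(+2); best=440 via (A,hash)
  {ABC}: card=12000; try (C,hash)→2120, (B,hash)→2360, (A,hash)→3320, (B,merge)→5240, (B,nl_idx)→15080, (C,merge)→15120 …(+5); best=2120 via (C,hash)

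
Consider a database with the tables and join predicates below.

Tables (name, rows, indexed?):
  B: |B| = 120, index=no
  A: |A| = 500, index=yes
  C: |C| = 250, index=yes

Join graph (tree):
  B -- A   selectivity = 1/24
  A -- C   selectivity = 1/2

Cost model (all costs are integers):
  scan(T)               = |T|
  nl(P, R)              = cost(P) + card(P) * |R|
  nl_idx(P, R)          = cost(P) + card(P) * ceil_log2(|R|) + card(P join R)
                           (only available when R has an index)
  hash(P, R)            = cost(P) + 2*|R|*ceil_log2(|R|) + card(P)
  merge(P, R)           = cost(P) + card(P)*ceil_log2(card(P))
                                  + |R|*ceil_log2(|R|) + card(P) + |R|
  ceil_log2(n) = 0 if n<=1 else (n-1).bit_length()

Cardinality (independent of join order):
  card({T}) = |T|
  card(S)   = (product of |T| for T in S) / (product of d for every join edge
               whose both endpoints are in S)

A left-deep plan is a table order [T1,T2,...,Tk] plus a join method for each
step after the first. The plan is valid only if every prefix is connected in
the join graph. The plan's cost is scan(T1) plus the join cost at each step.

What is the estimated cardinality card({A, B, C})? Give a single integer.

Tables in S: A(500), B(120), C(250)
Edges inside S: B-A(d=24), A-C(d=2)
numerator = 500 * 120 * 250 = 15000000
denominator = 24 * 2 = 48
card(S) = 15000000 / 48 = 312500

312500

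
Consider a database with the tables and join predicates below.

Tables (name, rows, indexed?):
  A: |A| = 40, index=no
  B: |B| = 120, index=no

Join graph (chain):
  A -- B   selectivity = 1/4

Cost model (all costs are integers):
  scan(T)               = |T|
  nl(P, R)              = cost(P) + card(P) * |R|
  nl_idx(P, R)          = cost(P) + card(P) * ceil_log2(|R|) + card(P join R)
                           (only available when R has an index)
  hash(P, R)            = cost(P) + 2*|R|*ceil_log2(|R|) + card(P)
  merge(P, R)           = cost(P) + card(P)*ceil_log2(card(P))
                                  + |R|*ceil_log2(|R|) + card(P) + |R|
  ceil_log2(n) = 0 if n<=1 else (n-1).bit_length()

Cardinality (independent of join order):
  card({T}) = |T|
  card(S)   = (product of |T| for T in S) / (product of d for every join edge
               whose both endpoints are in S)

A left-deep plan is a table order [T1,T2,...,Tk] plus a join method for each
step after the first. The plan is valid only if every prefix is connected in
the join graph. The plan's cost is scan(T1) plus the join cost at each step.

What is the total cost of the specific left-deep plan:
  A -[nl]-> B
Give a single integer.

4840

step 1: scan A: cost=40, card=40
step 2: join B via nl
    card(P join B) = 40*120/(4) = 1200
    cost = 40 + 40*120 = 4840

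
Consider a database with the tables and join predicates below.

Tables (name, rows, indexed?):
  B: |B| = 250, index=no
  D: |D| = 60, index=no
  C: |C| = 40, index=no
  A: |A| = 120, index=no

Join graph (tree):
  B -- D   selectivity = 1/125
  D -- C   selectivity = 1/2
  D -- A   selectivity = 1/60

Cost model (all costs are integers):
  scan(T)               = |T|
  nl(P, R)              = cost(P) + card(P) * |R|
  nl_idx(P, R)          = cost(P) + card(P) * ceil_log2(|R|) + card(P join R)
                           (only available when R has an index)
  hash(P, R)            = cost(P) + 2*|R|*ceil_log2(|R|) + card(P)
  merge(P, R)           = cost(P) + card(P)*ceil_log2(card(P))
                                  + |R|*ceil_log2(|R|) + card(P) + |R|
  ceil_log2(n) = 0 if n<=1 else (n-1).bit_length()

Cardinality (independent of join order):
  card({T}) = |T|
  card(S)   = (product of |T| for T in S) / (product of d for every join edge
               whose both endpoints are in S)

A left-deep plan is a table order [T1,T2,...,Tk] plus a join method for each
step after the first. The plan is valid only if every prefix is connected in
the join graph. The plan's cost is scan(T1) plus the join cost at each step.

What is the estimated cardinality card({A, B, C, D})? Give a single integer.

Tables in S: A(120), B(250), C(40), D(60)
Edges inside S: B-D(d=125), D-C(d=2), D-A(d=60)
numerator = 120 * 250 * 40 * 60 = 72000000
denominator = 125 * 2 * 60 = 15000
card(S) = 72000000 / 15000 = 4800

4800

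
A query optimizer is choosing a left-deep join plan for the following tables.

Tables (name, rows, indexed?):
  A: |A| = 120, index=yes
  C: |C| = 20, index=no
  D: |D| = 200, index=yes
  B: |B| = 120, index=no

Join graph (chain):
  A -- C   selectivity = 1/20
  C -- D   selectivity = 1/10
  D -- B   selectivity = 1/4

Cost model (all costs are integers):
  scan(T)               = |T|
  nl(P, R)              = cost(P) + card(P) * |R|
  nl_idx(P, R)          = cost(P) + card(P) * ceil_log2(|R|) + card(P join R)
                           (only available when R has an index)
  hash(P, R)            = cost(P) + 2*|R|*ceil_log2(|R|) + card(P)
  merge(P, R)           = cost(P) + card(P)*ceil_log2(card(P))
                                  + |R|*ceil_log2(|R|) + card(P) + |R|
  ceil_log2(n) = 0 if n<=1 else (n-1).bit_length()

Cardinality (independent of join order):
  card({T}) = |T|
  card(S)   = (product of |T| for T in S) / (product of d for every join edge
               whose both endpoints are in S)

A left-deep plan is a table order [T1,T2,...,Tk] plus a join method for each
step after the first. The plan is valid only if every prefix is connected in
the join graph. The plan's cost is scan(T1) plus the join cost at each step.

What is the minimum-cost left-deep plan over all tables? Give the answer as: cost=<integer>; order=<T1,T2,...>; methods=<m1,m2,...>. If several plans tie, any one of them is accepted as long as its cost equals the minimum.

Selinger DP (subsets sized 1..n):
  {A}: scan cost=120, card=120
  {C}: scan cost=20, card=20
  {D}: scan cost=200, card=200
  {B}: scan cost=120, card=120
  {AC}: card=120; try (A,nl_idx)→280, (C,hash)→440, (A,merge)→1100, (C,merge)→1200, (A,hash)→1720, (A,nl)→2420 …(+1); best=280 via (A,nl_idx)
  {CD}: card=400; try (D,nl_idx)→580, (C,hash)→600, (D,merge)→1940, (C,merge)→2120, (D,hash)→3240, (D,nl)→4020 …(+1); best=580 via (D,nl_idx)
  {BD}: card=6000; try (B,hash)→2080, (D,merge)→2880, (B,merge)→2960, (D,hash)→3440, (D,nl_idx)→7080, (D,nl)→24120 …(+1); best=2080 via (B,hash)
  {ACD}: card=2400; try (A,hash)→2660, (D,merge)→3040, (D,hash)→3600, (D,nl_idx)→3640, (A,merge)→5540, (A,nl_idx)→5780 …(+2); best=2660 via (A,hash)
  {BCD}: card=12000; try (B,hash)→2660, (B,merge)→5540, (C,hash)→8280, (B,nl)→48580, (C,merge)→86200, (C,nl)→122080; best=2660 via (B,hash)
  {ABCD}: card=72000; try (B,hash)→6740, (A,hash)→16340, (B,merge)→34820, (A,nl_idx)→158660, (A,merge)→183620, (B,nl)→290660 …(+1); best=6740 via (B,hash)

cost=6740; order=C,D,A,B; methods=nl_idx,hash,hash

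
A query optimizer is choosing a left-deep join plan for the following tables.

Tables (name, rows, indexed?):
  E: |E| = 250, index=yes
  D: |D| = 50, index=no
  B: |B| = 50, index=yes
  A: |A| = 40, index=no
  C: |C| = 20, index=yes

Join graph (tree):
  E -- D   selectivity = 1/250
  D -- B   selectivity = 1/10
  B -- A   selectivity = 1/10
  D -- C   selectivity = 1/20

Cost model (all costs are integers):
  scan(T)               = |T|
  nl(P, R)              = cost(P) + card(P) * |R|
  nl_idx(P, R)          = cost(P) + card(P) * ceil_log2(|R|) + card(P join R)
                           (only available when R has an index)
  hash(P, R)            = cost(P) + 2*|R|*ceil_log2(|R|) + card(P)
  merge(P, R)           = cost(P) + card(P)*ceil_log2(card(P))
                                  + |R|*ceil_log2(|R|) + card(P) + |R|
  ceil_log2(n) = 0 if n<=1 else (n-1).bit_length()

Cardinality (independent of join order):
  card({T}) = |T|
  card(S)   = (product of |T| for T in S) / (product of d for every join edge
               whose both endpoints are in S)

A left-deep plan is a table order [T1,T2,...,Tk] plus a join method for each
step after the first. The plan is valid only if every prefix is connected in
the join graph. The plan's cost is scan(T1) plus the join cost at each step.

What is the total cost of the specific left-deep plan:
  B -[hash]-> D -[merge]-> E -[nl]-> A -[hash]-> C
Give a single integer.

step 1: scan B: cost=50, card=50
step 2: join D via hash
    card(P join D) = 50*50/(10) = 250
    cost = 50 + 2*50*6 + 50 = 700
step 3: join E via merge
    card(P join E) = 250*250/(250) = 250
    cost = 700 + 250*8 + 250*8 + 250 + 250 = 5200
step 4: join A via nl
    card(P join A) = 250*40/(10) = 1000
    cost = 5200 + 250*40 = 15200
step 5: join C via hash
    card(P join C) = 1000*20/(20) = 1000
    cost = 15200 + 2*20*5 + 1000 = 16400

16400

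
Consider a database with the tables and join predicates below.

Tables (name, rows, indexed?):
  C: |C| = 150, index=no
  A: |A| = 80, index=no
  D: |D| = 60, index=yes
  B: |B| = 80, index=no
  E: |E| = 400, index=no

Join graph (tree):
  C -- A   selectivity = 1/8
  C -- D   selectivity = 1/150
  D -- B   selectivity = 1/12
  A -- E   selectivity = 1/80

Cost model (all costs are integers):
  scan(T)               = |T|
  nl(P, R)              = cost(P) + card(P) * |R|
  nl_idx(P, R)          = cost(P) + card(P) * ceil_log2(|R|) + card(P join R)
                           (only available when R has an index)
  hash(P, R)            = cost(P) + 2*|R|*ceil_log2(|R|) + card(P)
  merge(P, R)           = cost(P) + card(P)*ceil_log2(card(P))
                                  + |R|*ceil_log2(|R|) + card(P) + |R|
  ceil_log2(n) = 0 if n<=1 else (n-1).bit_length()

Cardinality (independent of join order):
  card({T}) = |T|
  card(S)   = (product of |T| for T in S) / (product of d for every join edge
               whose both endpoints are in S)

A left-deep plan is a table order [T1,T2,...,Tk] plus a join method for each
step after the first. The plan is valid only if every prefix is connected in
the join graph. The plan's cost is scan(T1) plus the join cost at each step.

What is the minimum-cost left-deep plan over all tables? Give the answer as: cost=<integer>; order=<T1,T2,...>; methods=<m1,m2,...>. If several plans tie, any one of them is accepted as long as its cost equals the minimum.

Selinger DP (subsets sized 1..n):
  {C}: scan cost=150, card=150
  {A}: scan cost=80, card=80
  {D}: scan cost=60, card=60
  {B}: scan cost=80, card=80
  {E}: scan cost=400, card=400
  {AC}: card=1500; try (A,hash)→1420, (C,merge)→2070, (A,merge)→2140, (C,hash)→2560, (C,nl)→12080, (A,nl)→12150; best=1420 via (A,hash)
  {CD}: card=60; try (D,hash)→1020, (D,nl_idx)→1110, (C,merge)→1830, (D,merge)→1920, (C,hash)→2520, (C,nl)→9060 …(+1); best=1020 via (D,hash)
  {AE}: card=400; try (A,hash)→1920, (E,merge)→4720, (A,merge)→5040, (E,hash)→7360, (E,nl)→32080, (A,nl)→32400; best=1920 via (A,hash)
  {BD}: card=400; try (D,hash)→880, (D,nl_idx)→960, (B,merge)→1120, (D,merge)→1140, (B,hash)→1240, (B,nl)→4860 …(+1); best=880 via (D,hash)
  {ACD}: card=600; try (A,merge)→2080, (A,hash)→2200, (D,hash)→3640, (A,nl)→5820, (D,nl_idx)→11020, (D,merge)→19840 …(+1); best=2080 via (A,merge)
  {ACE}: card=7500; try (C,hash)→4720, (C,merge)→7270, (E,hash)→10120, (E,merge)→23420, (C,nl)→61920, (E,nl)→601420; best=4720 via (C,hash)
  {BCD}: card=400; try (B,merge)→2080, (B,hash)→2200, (C,hash)→3680, (B,nl)→5820, (C,merge)→6230, (C,nl)→60880; best=2080 via (B,merge)
  {ABCD}: card=4000; try (A,hash)→3600, (B,hash)→3800, (A,merge)→6720, (B,merge)→9320, (A,nl)→34080, (B,nl)→50080; best=3600 via (A,hash)
  {ACDE}: card=3000; try (E,hash)→9880, (E,merge)→12680, (D,hash)→12940, (D,nl_idx)→52720, (D,merge)→110140, (E,nl)→242080 …(+1); best=9880 via (E,hash)
  {ABCDE}: card=20000; try (B,hash)→14000, (E,hash)→14800, (B,merge)→49520, (E,merge)→59600, (B,nl)→249880, (E,nl)→1603600; best=14000 via (B,hash)

cost=14000; order=C,D,A,E,B; methods=hash,merge,hash,hash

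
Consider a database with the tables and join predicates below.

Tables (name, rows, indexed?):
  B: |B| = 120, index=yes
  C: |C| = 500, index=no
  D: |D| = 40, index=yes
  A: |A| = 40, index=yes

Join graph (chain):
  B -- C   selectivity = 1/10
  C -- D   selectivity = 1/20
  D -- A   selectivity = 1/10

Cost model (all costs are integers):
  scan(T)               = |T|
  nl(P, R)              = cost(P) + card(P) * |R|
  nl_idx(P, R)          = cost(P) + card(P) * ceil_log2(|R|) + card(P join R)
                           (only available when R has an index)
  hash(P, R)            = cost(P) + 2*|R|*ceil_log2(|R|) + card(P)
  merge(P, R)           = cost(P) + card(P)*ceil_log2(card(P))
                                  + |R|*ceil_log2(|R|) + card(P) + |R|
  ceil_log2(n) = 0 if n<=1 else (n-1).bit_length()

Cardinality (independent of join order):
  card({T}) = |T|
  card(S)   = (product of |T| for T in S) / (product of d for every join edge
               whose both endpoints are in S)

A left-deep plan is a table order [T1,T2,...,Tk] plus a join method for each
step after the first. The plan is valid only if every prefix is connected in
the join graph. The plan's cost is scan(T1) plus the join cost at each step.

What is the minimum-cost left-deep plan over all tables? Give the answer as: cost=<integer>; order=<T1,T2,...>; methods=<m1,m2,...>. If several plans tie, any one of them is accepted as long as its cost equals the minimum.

cost=8640; order=C,D,A,B; methods=hash,hash,hash

Selinger DP (subsets sized 1..n):
  {B}: scan cost=120, card=120
  {C}: scan cost=500, card=500
  {D}: scan cost=40, card=40
  {A}: scan cost=40, card=40
  {BC}: card=6000; try (B,hash)→2680, (C,merge)→6080, (B,merge)→6460, (C,hash)→9240, (B,nl_idx)→10000, (C,nl)→60120 …(+1); best=2680 via (B,hash)
  {CD}: card=1000; try (D,hash)→1480, (D,nl_idx)→4500, (C,merge)→5320, (D,merge)→5780, (C,hash)→9080, (C,nl)→20040 …(+1); best=1480 via (D,hash)
  {AD}: card=160; try (D,nl_idx)→440, (A,nl_idx)→440, (D,hash)→560, (A,hash)→560, (D,merge)→600, (A,merge)→600 …(+2); best=440 via (D,nl_idx)
  {BCD}: card=12000; try (B,hash)→4160, (D,hash)→9160, (B,merge)→13440, (B,nl_idx)→20480, (D,nl_idx)→50680, (D,merge)→86960 …(+2); best=4160 via (B,hash)
  {ACD}: card=4000; try (A,hash)→2960, (C,merge)→6880, (C,hash)→9600, (A,nl_idx)→11480, (A,merge)→12760, (A,nl)→41480 …(+1); best=2960 via (A,hash)
  {ABCD}: card=48000; try (B,hash)→8640, (A,hash)→16640, (B,merge)→55920, (B,nl_idx)→78960, (A,nl_idx)→124160, (A,merge)→184440 …(+2); best=8640 via (B,hash)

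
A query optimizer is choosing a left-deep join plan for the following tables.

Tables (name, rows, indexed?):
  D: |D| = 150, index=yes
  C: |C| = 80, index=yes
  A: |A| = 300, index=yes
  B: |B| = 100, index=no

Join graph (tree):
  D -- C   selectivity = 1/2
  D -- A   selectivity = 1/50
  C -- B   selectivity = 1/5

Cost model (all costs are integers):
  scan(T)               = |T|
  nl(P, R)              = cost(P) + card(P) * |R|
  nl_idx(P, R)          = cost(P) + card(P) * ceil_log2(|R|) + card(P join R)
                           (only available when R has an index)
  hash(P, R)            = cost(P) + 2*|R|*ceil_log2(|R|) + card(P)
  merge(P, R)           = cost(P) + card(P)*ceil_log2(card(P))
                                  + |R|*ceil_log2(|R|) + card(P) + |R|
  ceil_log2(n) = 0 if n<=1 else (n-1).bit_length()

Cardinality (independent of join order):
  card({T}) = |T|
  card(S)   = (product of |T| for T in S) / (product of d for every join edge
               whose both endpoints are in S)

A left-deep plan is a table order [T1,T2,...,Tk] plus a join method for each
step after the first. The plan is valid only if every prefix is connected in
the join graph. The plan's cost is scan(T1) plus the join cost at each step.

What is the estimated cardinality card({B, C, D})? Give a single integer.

120000

Tables in S: B(100), C(80), D(150)
Edges inside S: D-C(d=2), C-B(d=5)
numerator = 100 * 80 * 150 = 1200000
denominator = 2 * 5 = 10
card(S) = 1200000 / 10 = 120000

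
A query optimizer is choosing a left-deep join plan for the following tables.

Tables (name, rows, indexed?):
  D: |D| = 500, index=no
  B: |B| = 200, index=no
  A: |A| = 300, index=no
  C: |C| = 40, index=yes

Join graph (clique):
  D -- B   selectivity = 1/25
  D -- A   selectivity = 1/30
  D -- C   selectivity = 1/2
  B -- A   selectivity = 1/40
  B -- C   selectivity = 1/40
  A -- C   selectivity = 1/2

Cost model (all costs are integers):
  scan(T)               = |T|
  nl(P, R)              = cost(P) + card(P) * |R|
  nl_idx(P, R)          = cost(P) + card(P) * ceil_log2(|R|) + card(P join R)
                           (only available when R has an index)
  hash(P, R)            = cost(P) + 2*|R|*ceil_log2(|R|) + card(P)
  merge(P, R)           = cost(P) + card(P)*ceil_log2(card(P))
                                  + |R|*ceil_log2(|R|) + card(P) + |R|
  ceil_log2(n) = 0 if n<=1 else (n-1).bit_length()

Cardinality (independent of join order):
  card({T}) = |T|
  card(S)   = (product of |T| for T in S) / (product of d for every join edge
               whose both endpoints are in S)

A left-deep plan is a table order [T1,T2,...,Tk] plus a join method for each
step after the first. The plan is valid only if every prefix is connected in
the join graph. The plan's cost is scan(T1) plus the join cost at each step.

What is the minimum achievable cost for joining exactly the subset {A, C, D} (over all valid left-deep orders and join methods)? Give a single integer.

11880

Selinger DP over subsets of {A,C,D}:
  {D}: scan cost=500, card=500
  {A}: scan cost=300, card=300
  {C}: scan cost=40, card=40
  {AD}: card=5000; try (A,hash)→6400, (D,merge)→8300, (A,merge)→8500, (D,hash)→9600, (D,nl)→150300, (A,nl)→150500; best=6400 via (A,hash)
  {CD}: card=10000; try (C,hash)→1480, (D,merge)→5320, (C,merge)→5780, (D,hash)→9080, (C,nl_idx)→13500, (D,nl)→20040 …(+1); best=1480 via (C,hash)
  {AC}: card=6000; try (C,hash)→1080, (A,merge)→3320, (C,merge)→3580, (A,hash)→5480, (C,nl_idx)→8100, (A,nl)→12040 …(+1); best=1080 via (C,hash)
  {ACD}: card=50000; try (C,hash)→11880, (D,hash)→16080, (A,hash)→16880, (C,merge)→76680, (C,nl_idx)→86400, (D,merge)→90080 …(+4); best=11880 via (C,hash)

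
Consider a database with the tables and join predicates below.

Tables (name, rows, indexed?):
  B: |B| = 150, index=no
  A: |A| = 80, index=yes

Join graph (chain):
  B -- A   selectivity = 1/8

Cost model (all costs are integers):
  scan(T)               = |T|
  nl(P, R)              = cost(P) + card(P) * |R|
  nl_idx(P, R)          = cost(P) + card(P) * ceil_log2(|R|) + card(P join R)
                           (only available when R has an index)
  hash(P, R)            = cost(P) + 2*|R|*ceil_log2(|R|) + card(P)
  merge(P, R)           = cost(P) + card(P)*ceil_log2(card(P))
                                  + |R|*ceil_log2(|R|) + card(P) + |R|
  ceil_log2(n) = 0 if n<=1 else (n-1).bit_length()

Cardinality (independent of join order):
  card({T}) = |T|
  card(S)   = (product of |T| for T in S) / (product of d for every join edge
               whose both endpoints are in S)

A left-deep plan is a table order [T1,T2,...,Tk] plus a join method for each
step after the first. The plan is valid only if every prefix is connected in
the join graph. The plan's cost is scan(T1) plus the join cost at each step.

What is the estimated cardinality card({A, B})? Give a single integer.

Tables in S: A(80), B(150)
Edges inside S: B-A(d=8)
numerator = 80 * 150 = 12000
denominator = 8 = 8
card(S) = 12000 / 8 = 1500

1500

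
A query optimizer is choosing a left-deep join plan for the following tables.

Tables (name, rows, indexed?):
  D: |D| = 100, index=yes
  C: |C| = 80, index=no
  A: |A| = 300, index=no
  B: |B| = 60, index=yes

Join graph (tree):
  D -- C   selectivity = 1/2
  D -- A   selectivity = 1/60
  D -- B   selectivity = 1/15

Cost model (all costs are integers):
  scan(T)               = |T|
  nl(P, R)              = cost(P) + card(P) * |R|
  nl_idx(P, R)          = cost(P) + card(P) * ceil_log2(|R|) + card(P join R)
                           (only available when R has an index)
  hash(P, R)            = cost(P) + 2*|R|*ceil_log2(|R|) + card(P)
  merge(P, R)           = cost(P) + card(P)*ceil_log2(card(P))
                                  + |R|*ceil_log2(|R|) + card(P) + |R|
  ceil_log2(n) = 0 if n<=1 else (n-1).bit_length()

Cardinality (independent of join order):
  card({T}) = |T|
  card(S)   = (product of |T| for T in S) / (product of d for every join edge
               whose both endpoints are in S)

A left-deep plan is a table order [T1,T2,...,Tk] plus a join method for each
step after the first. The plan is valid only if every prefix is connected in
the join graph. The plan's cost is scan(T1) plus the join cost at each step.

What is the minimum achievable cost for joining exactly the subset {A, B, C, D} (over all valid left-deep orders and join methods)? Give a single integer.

6340

Selinger DP over subsets of {A,B,C,D}:
  {D}: scan cost=100, card=100
  {C}: scan cost=80, card=80
  {A}: scan cost=300, card=300
  {B}: scan cost=60, card=60
  {CD}: card=4000; try (C,hash)→1320, (D,merge)→1520, (C,merge)→1540, (D,hash)→1560, (D,nl_idx)→4640, (D,nl)→8080 …(+1); best=1320 via (C,hash)
  {AD}: card=500; try (D,hash)→2000, (D,nl_idx)→2900, (A,merge)→3900, (D,merge)→4100, (A,hash)→5600, (A,nl)→30100 …(+1); best=2000 via (D,hash)
  {BD}: card=400; try (D,nl_idx)→880, (B,hash)→920, (B,nl_idx)→1100, (D,merge)→1280, (B,merge)→1320, (D,hash)→1520 …(+2); best=880 via (D,nl_idx)
  {ACD}: card=20000; try (C,hash)→3620, (C,merge)→7640, (A,hash)→10720, (C,nl)→42000, (A,merge)→56320, (A,nl)→1201320; best=3620 via (C,hash)
  {BCD}: card=16000; try (C,hash)→2400, (C,merge)→5520, (B,hash)→6040, (C,nl)→32880, (B,nl_idx)→41320, (B,merge)→53740 …(+1); best=2400 via (C,hash)
  {ABD}: card=2000; try (B,hash)→3220, (A,hash)→6680, (B,nl_idx)→7000, (B,merge)→7420, (A,merge)→7880, (B,nl)→32000 …(+1); best=3220 via (B,hash)
  {ABCD}: card=80000; try (C,hash)→6340, (A,hash)→23800, (B,hash)→24340, (C,merge)→27860, (C,nl)→163220, (B,nl_idx)→203620 …(+4); best=6340 via (C,hash)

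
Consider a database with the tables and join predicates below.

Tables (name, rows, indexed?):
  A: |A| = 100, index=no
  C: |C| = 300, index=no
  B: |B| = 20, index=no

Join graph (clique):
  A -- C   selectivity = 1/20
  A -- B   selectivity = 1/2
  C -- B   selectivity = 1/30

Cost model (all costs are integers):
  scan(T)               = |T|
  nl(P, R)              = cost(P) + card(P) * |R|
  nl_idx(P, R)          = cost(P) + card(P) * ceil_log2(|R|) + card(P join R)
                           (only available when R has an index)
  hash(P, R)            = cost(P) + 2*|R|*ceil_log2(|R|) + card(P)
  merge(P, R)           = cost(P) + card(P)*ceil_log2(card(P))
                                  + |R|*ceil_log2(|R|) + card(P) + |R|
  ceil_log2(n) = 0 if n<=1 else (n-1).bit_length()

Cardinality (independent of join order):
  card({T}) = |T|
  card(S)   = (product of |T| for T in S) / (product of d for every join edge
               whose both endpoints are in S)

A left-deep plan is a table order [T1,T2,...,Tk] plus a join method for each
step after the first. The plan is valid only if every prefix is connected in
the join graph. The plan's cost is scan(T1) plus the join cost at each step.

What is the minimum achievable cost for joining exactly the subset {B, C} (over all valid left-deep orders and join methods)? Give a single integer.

800

Selinger DP over subsets of {B,C}:
  {C}: scan cost=300, card=300
  {B}: scan cost=20, card=20
  {BC}: card=200; try (B,hash)→800, (C,merge)→3140, (B,merge)→3420, (C,hash)→5440, (C,nl)→6020, (B,nl)→6300; best=800 via (B,hash)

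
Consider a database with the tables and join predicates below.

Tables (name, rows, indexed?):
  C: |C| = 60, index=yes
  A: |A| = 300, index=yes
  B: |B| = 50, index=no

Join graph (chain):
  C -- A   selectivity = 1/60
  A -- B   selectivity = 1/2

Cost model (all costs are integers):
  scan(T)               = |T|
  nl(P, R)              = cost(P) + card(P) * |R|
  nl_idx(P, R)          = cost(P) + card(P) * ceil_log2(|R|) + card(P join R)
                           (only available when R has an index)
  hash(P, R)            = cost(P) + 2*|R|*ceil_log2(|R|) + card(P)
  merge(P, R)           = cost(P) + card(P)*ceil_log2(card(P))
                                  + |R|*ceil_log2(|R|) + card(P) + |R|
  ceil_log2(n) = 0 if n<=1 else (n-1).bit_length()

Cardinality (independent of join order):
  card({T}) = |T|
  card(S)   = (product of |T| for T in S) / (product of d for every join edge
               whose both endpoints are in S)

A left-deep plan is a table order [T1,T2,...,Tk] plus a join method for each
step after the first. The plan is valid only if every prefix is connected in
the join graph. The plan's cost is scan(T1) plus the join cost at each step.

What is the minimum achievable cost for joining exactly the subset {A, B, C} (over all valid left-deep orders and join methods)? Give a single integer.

Selinger DP over subsets of {A,B,C}:
  {C}: scan cost=60, card=60
  {A}: scan cost=300, card=300
  {B}: scan cost=50, card=50
  {AC}: card=300; try (A,nl_idx)→900, (C,hash)→1320, (C,nl_idx)→2400, (A,merge)→3480, (C,merge)→3720, (A,hash)→5520 …(+2); best=900 via (A,nl_idx)
  {AB}: card=7500; try (B,hash)→1200, (A,merge)→3400, (B,merge)→3650, (A,hash)→5500, (A,nl_idx)→8000, (A,nl)→15050 …(+1); best=1200 via (B,hash)
  {ABC}: card=7500; try (B,hash)→1800, (B,merge)→4250, (C,hash)→9420, (B,nl)→15900, (C,nl_idx)→53700, (C,merge)→106620 …(+1); best=1800 via (B,hash)

1800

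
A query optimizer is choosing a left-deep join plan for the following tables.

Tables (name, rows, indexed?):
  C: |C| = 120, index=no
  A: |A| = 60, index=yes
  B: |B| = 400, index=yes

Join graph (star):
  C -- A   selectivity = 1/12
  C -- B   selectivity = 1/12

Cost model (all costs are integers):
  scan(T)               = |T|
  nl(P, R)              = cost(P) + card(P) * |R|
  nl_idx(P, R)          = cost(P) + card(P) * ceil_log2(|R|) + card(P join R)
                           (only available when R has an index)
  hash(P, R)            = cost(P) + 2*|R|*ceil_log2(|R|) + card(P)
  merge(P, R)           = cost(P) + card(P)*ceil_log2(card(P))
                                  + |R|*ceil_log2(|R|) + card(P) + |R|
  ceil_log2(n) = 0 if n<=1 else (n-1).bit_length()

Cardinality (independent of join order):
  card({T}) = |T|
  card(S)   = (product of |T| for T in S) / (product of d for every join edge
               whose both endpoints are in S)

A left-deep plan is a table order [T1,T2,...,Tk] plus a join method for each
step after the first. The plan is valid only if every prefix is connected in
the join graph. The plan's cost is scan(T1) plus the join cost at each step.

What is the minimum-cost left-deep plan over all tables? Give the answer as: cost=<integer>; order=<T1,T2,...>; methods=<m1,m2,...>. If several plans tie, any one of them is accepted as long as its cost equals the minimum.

Selinger DP (subsets sized 1..n):
  {C}: scan cost=120, card=120
  {A}: scan cost=60, card=60
  {B}: scan cost=400, card=400
  {AC}: card=600; try (A,hash)→960, (C,merge)→1440, (A,nl_idx)→1440, (A,merge)→1500, (C,hash)→1800, (C,nl)→7260 …(+1); best=960 via (A,hash)
  {BC}: card=4000; try (C,hash)→2480, (B,merge)→5080, (B,nl_idx)→5200, (C,merge)→5360, (B,hash)→7440, (B,nl)→48120 …(+1); best=2480 via (C,hash)
  {ABC}: card=20000; try (A,hash)→7200, (B,hash)→8760, (B,merge)→11560, (B,nl_idx)→26360, (A,nl_idx)→46480, (A,merge)→54900 …(+2); best=7200 via (A,hash)

cost=7200; order=B,C,A; methods=hash,hash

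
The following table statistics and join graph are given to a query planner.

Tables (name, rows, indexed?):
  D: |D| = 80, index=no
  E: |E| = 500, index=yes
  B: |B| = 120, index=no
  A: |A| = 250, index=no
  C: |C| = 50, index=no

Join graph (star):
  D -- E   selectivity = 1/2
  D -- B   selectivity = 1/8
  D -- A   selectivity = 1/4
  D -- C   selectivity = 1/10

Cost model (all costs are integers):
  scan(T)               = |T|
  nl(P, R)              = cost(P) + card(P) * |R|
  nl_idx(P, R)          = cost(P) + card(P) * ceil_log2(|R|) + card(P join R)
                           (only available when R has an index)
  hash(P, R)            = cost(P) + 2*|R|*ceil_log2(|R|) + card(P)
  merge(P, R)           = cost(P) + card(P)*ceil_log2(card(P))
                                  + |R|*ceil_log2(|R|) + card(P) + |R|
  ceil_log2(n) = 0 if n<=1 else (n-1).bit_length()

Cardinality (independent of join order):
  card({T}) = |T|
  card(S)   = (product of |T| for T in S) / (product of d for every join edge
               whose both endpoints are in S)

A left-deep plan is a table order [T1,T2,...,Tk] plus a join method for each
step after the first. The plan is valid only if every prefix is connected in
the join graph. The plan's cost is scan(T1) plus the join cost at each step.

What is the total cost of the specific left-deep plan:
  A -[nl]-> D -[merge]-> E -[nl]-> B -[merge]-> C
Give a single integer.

637595600

step 1: scan A: cost=250, card=250
step 2: join D via nl
    card(P join D) = 250*80/(4) = 5000
    cost = 250 + 250*80 = 20250
step 3: join E via merge
    card(P join E) = 5000*500/(2) = 1250000
    cost = 20250 + 5000*13 + 500*9 + 5000 + 500 = 95250
step 4: join B via nl
    card(P join B) = 1250000*120/(8) = 18750000
    cost = 95250 + 1250000*120 = 150095250
step 5: join C via merge
    card(P join C) = 18750000*50/(10) = 93750000
    cost = 150095250 + 18750000*25 + 50*6 + 18750000 + 50 = 637595600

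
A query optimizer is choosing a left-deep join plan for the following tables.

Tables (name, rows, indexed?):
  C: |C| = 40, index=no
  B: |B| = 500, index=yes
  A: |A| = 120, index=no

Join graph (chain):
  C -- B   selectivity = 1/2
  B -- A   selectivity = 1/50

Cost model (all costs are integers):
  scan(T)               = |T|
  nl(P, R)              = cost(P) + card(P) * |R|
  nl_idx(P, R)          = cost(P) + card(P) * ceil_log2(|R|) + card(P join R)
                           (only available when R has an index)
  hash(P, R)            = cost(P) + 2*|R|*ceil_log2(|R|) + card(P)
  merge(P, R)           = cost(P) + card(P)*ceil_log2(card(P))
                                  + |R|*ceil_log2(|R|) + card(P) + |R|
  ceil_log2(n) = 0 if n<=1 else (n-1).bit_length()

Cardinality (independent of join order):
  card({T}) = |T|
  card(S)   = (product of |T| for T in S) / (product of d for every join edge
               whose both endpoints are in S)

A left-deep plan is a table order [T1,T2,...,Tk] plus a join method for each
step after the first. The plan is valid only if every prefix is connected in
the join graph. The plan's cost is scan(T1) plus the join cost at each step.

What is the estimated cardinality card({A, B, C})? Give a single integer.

Tables in S: A(120), B(500), C(40)
Edges inside S: C-B(d=2), B-A(d=50)
numerator = 120 * 500 * 40 = 2400000
denominator = 2 * 50 = 100
card(S) = 2400000 / 100 = 24000

24000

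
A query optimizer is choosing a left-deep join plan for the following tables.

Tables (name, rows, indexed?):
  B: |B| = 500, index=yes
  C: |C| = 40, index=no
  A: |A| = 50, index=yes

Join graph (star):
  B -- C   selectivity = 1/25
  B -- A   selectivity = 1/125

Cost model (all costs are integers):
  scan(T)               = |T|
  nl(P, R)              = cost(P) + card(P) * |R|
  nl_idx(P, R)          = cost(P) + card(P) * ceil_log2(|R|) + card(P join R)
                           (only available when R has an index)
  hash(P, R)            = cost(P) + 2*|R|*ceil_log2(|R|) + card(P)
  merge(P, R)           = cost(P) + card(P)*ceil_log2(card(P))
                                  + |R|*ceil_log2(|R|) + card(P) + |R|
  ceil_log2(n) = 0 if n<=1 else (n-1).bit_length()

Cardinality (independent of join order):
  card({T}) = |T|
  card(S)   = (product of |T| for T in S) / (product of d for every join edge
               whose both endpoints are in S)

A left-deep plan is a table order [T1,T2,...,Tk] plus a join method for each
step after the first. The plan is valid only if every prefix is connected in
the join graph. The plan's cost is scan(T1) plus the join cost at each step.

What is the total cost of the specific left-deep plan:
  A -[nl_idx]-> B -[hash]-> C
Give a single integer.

1380

step 1: scan A: cost=50, card=50
step 2: join B via nl_idx
    card(P join B) = 50*500/(125) = 200
    cost = 50 + 50*9 + 200 = 700
step 3: join C via hash
    card(P join C) = 200*40/(25) = 320
    cost = 700 + 2*40*6 + 200 = 1380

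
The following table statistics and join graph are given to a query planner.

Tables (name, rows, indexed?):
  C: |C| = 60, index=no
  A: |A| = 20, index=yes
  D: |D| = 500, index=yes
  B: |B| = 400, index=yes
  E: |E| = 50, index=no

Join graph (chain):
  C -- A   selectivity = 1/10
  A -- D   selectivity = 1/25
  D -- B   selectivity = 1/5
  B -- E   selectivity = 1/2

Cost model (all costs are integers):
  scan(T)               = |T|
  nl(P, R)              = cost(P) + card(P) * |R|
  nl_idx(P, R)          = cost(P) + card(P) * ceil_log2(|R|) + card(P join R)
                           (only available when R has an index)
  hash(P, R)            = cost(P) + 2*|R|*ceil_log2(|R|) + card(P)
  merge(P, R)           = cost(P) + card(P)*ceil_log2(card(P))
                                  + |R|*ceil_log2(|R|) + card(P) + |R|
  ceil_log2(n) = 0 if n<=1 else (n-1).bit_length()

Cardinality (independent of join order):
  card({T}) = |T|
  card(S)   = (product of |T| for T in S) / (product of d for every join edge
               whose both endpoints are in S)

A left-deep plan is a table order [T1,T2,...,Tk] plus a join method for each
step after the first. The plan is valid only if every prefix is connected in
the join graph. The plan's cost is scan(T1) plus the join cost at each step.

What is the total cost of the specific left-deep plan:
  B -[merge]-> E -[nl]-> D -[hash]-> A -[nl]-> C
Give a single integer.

step 1: scan B: cost=400, card=400
step 2: join E via merge
    card(P join E) = 400*50/(2) = 10000
    cost = 400 + 400*9 + 50*6 + 400 + 50 = 4750
step 3: join D via nl
    card(P join D) = 10000*500/(5) = 1000000
    cost = 4750 + 10000*500 = 5004750
step 4: join A via hash
    card(P join A) = 1000000*20/(25) = 800000
    cost = 5004750 + 2*20*5 + 1000000 = 6004950
step 5: join C via nl
    card(P join C) = 800000*60/(10) = 4800000
    cost = 6004950 + 800000*60 = 54004950

54004950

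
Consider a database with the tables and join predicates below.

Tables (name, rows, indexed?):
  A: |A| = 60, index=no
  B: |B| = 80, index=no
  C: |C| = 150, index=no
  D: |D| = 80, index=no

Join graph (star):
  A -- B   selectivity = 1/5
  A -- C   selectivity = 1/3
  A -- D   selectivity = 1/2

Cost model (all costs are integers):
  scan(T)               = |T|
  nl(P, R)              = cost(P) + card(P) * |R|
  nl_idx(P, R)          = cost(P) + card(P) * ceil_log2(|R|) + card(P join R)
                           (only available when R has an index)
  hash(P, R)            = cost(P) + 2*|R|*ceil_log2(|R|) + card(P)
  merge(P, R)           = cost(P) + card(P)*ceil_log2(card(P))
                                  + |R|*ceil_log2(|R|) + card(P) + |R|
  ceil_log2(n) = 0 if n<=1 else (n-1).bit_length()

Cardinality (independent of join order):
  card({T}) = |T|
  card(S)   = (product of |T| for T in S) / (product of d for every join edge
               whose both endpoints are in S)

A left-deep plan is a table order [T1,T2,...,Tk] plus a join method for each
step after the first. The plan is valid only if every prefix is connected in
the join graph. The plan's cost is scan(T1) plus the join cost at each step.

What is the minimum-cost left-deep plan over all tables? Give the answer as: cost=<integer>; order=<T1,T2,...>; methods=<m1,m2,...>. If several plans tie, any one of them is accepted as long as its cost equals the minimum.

cost=43760; order=B,A,D,C; methods=hash,hash,hash

Selinger DP (subsets sized 1..n):
  {A}: scan cost=60, card=60
  {B}: scan cost=80, card=80
  {C}: scan cost=150, card=150
  {D}: scan cost=80, card=80
  {AB}: card=960; try (A,hash)→880, (B,merge)→1120, (A,merge)→1140, (B,hash)→1240, (B,nl)→4860, (A,nl)→4880; best=880 via (A,hash)
  {AC}: card=3000; try (A,hash)→1020, (C,merge)→1830, (A,merge)→1920, (C,hash)→2520, (C,nl)→9060, (A,nl)→9150; best=1020 via (A,hash)
  {AD}: card=2400; try (A,hash)→880, (D,merge)→1120, (A,merge)→1140, (D,hash)→1240, (D,nl)→4860, (A,nl)→4880; best=880 via (A,hash)
  {ABC}: card=48000; try (C,hash)→4240, (B,hash)→5140, (C,merge)→12790, (B,merge)→40660, (C,nl)→144880, (B,nl)→241020; best=4240 via (C,hash)
  {ABD}: card=38400; try (D,hash)→2960, (B,hash)→4400, (D,merge)→12080, (B,merge)→32720, (D,nl)→77680, (B,nl)→192880; best=2960 via (D,hash)
  {ACD}: card=120000; try (D,hash)→5140, (C,hash)→5680, (C,merge)→33430, (D,merge)→40660, (D,nl)→241020, (C,nl)→360880; best=5140 via (D,hash)
  {ABCD}: card=1920000; try (C,hash)→43760, (D,hash)→53360, (B,hash)→126260, (C,merge)→657110, (D,merge)→820880, (B,merge)→2165780 …(+3); best=43760 via (C,hash)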